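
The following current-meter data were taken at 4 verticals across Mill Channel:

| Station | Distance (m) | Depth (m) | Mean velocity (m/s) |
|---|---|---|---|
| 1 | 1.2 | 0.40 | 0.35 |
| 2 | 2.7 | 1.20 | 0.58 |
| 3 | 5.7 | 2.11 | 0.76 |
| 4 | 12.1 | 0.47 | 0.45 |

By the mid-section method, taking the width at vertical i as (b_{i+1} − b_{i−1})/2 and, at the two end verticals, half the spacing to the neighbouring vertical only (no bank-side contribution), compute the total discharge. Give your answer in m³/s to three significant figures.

w_1 = (2.7 − 1.2)/2 = 0.75 m; q_1 = 0.35 × 0.40 × 0.75 = 0.1050 m³/s
w_2 = (5.7 − 1.2)/2 = 2.25 m; q_2 = 0.58 × 1.20 × 2.25 = 1.566 m³/s
w_3 = (12.1 − 2.7)/2 = 4.7 m; q_3 = 0.76 × 2.11 × 4.7 = 7.537 m³/s
w_4 = (12.1 − 5.7)/2 = 3.2 m; q_4 = 0.45 × 0.47 × 3.2 = 0.6768 m³/s
Q = Σ qᵢ = 9.885 m³/s

9.88 m³/s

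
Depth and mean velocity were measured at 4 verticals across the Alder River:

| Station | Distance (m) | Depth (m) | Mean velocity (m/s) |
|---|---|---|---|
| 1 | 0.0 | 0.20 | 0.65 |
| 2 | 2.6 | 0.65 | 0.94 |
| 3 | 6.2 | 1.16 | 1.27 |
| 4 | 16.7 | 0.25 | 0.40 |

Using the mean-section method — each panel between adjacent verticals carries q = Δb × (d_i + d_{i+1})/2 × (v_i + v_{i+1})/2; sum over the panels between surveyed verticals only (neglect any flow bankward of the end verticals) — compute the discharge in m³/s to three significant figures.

Panel 1-2: Δb = 2.6 m, d̄ = (0.20+0.65)/2 = 0.425, v̄ = (0.65+0.94)/2 = 0.795 → q = 2.6×0.425×0.795 = 0.8785 m³/s
Panel 2-3: Δb = 3.6 m, d̄ = (0.65+1.16)/2 = 0.905, v̄ = (0.94+1.27)/2 = 1.105 → q = 3.6×0.905×1.105 = 3.600 m³/s
Panel 3-4: Δb = 10.5 m, d̄ = (1.16+0.25)/2 = 0.705, v̄ = (1.27+0.40)/2 = 0.835 → q = 10.5×0.705×0.835 = 6.181 m³/s
Q = Σ q = 10.66 m³/s

10.7 m³/s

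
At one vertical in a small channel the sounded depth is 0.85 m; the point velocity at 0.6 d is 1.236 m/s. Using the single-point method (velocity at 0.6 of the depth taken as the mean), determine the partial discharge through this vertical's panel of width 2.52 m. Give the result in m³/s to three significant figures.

2.65 m³/s

v̄ = v₀.₆ = 1.236 m/s
q = v̄ × d × w = 1.236 × 0.85 × 2.52 = 2.648 m³/s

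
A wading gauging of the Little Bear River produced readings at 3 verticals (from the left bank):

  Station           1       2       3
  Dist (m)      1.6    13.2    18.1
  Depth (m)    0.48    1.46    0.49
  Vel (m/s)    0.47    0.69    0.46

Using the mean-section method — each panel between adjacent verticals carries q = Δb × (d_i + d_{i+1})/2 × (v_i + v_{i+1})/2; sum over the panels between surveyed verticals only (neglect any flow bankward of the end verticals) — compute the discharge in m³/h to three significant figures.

Panel 1-2: Δb = 11.6 m, d̄ = (0.48+1.46)/2 = 0.97, v̄ = (0.47+0.69)/2 = 0.58 → q = 11.6×0.97×0.58 = 6.526 m³/s
Panel 2-3: Δb = 4.9 m, d̄ = (1.46+0.49)/2 = 0.975, v̄ = (0.69+0.46)/2 = 0.575 → q = 4.9×0.975×0.575 = 2.747 m³/s
Q = Σ q = 9.273 m³/s
= 9.273 × 3600 = 33380 m³/h

33400 m³/h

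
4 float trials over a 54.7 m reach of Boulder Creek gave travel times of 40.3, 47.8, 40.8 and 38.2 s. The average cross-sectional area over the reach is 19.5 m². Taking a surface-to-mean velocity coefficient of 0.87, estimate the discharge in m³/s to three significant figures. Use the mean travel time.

22.2 m³/s

t̄ = (40.3 + 47.8 + 40.8 + 38.2) / 4 = 41.775 s
v_surface = L / t̄ = 54.7 / 41.775 = 1.309 m/s
v_mean = 0.87 × 1.309 = 1.139 m/s
Q = A × v_mean = 19.5 × 1.139 = 22.21 m³/s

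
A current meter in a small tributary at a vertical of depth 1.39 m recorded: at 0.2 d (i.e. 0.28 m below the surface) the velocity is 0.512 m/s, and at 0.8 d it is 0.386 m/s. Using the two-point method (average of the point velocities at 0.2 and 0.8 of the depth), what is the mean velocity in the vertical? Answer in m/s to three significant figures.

0.449 m/s

v̄ = (0.512 + 0.386) / 2 = 0.4490 m/s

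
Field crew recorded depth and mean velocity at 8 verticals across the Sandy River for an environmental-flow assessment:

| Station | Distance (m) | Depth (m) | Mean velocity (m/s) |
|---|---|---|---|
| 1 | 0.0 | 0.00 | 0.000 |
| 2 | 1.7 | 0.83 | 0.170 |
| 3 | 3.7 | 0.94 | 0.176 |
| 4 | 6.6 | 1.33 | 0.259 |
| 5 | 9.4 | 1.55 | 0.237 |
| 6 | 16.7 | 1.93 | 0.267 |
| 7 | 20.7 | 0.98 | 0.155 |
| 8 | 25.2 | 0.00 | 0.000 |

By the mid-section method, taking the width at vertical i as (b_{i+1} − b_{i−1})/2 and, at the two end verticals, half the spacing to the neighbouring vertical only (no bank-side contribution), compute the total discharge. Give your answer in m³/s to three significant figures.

7.06 m³/s

w_2 = (3.7 − 0.0)/2 = 1.85 m; q_2 = 0.170 × 0.83 × 1.85 = 0.2610 m³/s
w_3 = (6.6 − 1.7)/2 = 2.45 m; q_3 = 0.176 × 0.94 × 2.45 = 0.4053 m³/s
w_4 = (9.4 − 3.7)/2 = 2.85 m; q_4 = 0.259 × 1.33 × 2.85 = 0.9817 m³/s
w_5 = (16.7 − 6.6)/2 = 5.05 m; q_5 = 0.237 × 1.55 × 5.05 = 1.855 m³/s
w_6 = (20.7 − 9.4)/2 = 5.65 m; q_6 = 0.267 × 1.93 × 5.65 = 2.912 m³/s
w_7 = (25.2 − 16.7)/2 = 4.25 m; q_7 = 0.155 × 0.98 × 4.25 = 0.6456 m³/s
Stations 1, 8 contribute zero (depth or velocity is 0).
Q = Σ qᵢ = 7.060 m³/s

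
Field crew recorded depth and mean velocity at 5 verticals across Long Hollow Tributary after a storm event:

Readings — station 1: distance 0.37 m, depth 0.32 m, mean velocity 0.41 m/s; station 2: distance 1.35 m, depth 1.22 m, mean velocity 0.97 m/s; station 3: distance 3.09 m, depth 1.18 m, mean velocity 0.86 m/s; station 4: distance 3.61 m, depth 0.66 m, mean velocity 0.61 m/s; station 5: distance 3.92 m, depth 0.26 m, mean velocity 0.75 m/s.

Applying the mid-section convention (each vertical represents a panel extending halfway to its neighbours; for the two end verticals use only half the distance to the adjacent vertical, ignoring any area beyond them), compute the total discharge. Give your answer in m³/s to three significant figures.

w_1 = (1.35 − 0.37)/2 = 0.49 m; q_1 = 0.41 × 0.32 × 0.49 = 0.06429 m³/s
w_2 = (3.09 − 0.37)/2 = 1.36 m; q_2 = 0.97 × 1.22 × 1.36 = 1.609 m³/s
w_3 = (3.61 − 1.35)/2 = 1.13 m; q_3 = 0.86 × 1.18 × 1.13 = 1.147 m³/s
w_4 = (3.92 − 3.09)/2 = 0.415 m; q_4 = 0.61 × 0.66 × 0.415 = 0.1671 m³/s
w_5 = (3.92 − 3.61)/2 = 0.155 m; q_5 = 0.75 × 0.26 × 0.155 = 0.03023 m³/s
Q = Σ qᵢ = 3.018 m³/s

3.02 m³/s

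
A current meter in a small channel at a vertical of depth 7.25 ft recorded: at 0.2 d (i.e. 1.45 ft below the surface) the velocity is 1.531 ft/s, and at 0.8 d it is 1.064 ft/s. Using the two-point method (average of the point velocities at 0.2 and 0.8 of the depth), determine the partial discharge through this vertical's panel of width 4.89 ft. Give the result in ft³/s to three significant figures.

v̄ = (1.531 + 1.064) / 2 = 1.298 ft/s
q = v̄ × d × w = 1.298 × 7.25 × 4.89 = 46.00 ft³/s

46.0 ft³/s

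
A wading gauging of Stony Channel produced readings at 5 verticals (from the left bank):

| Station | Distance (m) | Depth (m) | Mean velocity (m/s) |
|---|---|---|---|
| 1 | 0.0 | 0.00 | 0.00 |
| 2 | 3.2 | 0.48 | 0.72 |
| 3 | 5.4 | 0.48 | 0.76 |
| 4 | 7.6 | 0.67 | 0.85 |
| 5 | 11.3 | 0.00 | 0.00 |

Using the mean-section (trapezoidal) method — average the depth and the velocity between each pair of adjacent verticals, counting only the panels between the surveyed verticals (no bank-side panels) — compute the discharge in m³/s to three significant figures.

Panel 1-2: Δb = 3.2 m, d̄ = (0.00+0.48)/2 = 0.24, v̄ = (0.00+0.72)/2 = 0.36 → q = 3.2×0.24×0.36 = 0.2765 m³/s
Panel 2-3: Δb = 2.2 m, d̄ = (0.48+0.48)/2 = 0.48, v̄ = (0.72+0.76)/2 = 0.74 → q = 2.2×0.48×0.74 = 0.7814 m³/s
Panel 3-4: Δb = 2.2 m, d̄ = (0.48+0.67)/2 = 0.575, v̄ = (0.76+0.85)/2 = 0.805 → q = 2.2×0.575×0.805 = 1.018 m³/s
Panel 4-5: Δb = 3.7 m, d̄ = (0.67+0.00)/2 = 0.335, v̄ = (0.85+0.00)/2 = 0.425 → q = 3.7×0.335×0.425 = 0.5268 m³/s
Q = Σ q = 2.603 m³/s

2.60 m³/s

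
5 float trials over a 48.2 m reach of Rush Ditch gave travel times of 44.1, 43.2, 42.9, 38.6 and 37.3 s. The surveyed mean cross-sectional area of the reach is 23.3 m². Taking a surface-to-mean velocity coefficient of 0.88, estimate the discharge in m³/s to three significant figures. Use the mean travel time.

t̄ = (44.1 + 43.2 + 42.9 + 38.6 + 37.3) / 5 = 41.22 s
v_surface = L / t̄ = 48.2 / 41.22 = 1.169 m/s
v_mean = 0.88 × 1.169 = 1.029 m/s
Q = A × v_mean = 23.3 × 1.029 = 23.98 m³/s

24.0 m³/s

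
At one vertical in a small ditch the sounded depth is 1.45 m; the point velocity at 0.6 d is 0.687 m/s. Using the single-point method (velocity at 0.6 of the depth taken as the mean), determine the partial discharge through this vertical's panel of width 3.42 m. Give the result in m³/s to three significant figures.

v̄ = v₀.₆ = 0.687 m/s
q = v̄ × d × w = 0.6870 × 1.45 × 3.42 = 3.407 m³/s

3.41 m³/s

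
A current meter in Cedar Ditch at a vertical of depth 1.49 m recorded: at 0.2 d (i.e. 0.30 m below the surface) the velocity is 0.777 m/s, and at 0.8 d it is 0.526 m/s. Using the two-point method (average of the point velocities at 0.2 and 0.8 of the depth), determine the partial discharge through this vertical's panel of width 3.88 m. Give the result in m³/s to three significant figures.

3.77 m³/s

v̄ = (0.777 + 0.526) / 2 = 0.6515 m/s
q = v̄ × d × w = 0.6515 × 1.49 × 3.88 = 3.766 m³/s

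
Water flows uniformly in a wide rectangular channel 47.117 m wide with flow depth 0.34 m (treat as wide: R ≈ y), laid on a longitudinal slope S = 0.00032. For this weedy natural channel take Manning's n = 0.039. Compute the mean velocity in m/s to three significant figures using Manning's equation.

0.223 m/s

A = b·y = 47.117 × 0.34 = 16.02 m²
Wide channel: R ≈ y = 0.34 m
Q = (1/n)·A·R^(2/3)·S^(1/2) = (1/0.039) × 16.02 × 0.3400^(2/3) × 0.00032^(1/2) = 3.579 m³/s
V = Q/A = 3.579/16.02 = 0.2234 m/s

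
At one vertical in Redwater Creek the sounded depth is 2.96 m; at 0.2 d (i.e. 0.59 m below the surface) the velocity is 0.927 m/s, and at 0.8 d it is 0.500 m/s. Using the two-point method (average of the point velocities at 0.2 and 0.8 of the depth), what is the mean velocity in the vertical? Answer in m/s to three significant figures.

0.714 m/s

v̄ = (0.927 + 0.500) / 2 = 0.7135 m/s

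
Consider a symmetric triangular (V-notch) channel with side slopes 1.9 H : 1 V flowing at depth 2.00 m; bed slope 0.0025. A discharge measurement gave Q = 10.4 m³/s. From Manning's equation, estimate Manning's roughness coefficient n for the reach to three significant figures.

A = z·y² = 1.9×2.00² = 7.600 m²
P = 2y√(1+z²) = 2×2.00×√(1+1.9²) = 8.588 m
R = A/P = 7.600/8.588 = 0.8849 m
n = (1/Q)·A·R^(2/3)·S^(1/2) = (1/10.4) × 7.600 × 0.9217 × 0.05000 = 0.03368

0.0337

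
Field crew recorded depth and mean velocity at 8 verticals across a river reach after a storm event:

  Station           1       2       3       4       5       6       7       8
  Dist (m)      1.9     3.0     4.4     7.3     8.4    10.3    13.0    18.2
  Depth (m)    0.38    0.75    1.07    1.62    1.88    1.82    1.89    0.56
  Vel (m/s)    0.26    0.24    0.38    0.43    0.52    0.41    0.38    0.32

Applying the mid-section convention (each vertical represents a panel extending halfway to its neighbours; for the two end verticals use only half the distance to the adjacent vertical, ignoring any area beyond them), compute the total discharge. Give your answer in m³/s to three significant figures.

w_1 = (3.0 − 1.9)/2 = 0.55 m; q_1 = 0.26 × 0.38 × 0.55 = 0.05434 m³/s
w_2 = (4.4 − 1.9)/2 = 1.25 m; q_2 = 0.24 × 0.75 × 1.25 = 0.2250 m³/s
w_3 = (7.3 − 3.0)/2 = 2.15 m; q_3 = 0.38 × 1.07 × 2.15 = 0.8742 m³/s
w_4 = (8.4 − 4.4)/2 = 2 m; q_4 = 0.43 × 1.62 × 2 = 1.393 m³/s
w_5 = (10.3 − 7.3)/2 = 1.5 m; q_5 = 0.52 × 1.88 × 1.5 = 1.466 m³/s
w_6 = (13.0 − 8.4)/2 = 2.3 m; q_6 = 0.41 × 1.82 × 2.3 = 1.716 m³/s
w_7 = (18.2 − 10.3)/2 = 3.95 m; q_7 = 0.38 × 1.89 × 3.95 = 2.837 m³/s
w_8 = (18.2 − 13.0)/2 = 2.6 m; q_8 = 0.32 × 0.56 × 2.6 = 0.4659 m³/s
Q = Σ qᵢ = 9.032 m³/s

9.03 m³/s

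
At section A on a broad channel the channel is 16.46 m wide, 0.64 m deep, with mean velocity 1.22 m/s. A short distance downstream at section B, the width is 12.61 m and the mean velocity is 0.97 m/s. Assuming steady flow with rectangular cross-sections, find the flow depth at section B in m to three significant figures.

1.05 m

Q = A₁V₁ = (16.46×0.64) × 1.22 = 12.85 m³/s
d₂ = Q/(b₂ V₂) = 12.85/(12.61×0.97) = 1.051 m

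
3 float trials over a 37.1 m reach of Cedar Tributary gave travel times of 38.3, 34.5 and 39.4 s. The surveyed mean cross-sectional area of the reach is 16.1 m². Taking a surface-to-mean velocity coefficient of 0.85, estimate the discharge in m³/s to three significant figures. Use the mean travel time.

13.6 m³/s

t̄ = (38.3 + 34.5 + 39.4) / 3 = 37.4 s
v_surface = L / t̄ = 37.1 / 37.4 = 0.9920 m/s
v_mean = 0.85 × 0.9920 = 0.8432 m/s
Q = A × v_mean = 16.1 × 0.8432 = 13.58 m³/s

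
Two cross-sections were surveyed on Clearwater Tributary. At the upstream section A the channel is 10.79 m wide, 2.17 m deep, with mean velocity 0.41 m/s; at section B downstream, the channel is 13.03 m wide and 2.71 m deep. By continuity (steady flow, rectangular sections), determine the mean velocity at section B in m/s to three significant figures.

0.272 m/s

Q = A₁V₁ = (10.79×2.17) × 0.41 = 9.600 m³/s
A₂ = 13.03 × 2.71 = 35.31 m²
V₂ = Q/A₂ = 9.600/35.31 = 0.2719 m/s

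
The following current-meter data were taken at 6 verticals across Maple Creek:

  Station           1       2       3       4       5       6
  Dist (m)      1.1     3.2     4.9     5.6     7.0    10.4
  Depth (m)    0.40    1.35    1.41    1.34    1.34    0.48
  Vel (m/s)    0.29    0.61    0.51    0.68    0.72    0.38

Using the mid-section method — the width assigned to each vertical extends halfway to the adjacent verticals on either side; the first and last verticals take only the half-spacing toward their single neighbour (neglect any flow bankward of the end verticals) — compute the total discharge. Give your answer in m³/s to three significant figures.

w_1 = (3.2 − 1.1)/2 = 1.05 m; q_1 = 0.29 × 0.40 × 1.05 = 0.1218 m³/s
w_2 = (4.9 − 1.1)/2 = 1.9 m; q_2 = 0.61 × 1.35 × 1.9 = 1.565 m³/s
w_3 = (5.6 − 3.2)/2 = 1.2 m; q_3 = 0.51 × 1.41 × 1.2 = 0.8629 m³/s
w_4 = (7.0 − 4.9)/2 = 1.05 m; q_4 = 0.68 × 1.34 × 1.05 = 0.9568 m³/s
w_5 = (10.4 − 5.6)/2 = 2.4 m; q_5 = 0.72 × 1.34 × 2.4 = 2.316 m³/s
w_6 = (10.4 − 7.0)/2 = 1.7 m; q_6 = 0.38 × 0.48 × 1.7 = 0.3101 m³/s
Q = Σ qᵢ = 6.132 m³/s

6.13 m³/s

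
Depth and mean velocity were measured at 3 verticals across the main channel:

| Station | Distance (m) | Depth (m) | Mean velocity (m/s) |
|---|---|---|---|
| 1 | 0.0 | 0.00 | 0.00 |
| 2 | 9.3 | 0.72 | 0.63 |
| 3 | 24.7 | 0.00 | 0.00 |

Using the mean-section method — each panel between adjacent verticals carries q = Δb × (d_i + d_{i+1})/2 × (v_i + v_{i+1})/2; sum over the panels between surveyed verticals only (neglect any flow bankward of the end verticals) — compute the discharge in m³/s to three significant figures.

2.80 m³/s

Panel 1-2: Δb = 9.3 m, d̄ = (0.00+0.72)/2 = 0.36, v̄ = (0.00+0.63)/2 = 0.315 → q = 9.3×0.36×0.315 = 1.055 m³/s
Panel 2-3: Δb = 15.4 m, d̄ = (0.72+0.00)/2 = 0.36, v̄ = (0.63+0.00)/2 = 0.315 → q = 15.4×0.36×0.315 = 1.746 m³/s
Q = Σ q = 2.801 m³/s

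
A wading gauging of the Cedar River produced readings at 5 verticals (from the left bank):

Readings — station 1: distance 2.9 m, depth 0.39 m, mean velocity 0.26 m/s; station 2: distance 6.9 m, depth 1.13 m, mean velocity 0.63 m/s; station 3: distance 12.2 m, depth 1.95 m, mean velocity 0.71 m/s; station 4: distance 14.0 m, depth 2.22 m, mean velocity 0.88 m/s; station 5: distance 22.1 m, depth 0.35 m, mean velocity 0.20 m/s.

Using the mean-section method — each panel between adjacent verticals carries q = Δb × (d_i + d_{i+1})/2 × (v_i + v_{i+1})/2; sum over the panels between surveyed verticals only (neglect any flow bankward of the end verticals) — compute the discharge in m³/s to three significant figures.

Panel 1-2: Δb = 4 m, d̄ = (0.39+1.13)/2 = 0.76, v̄ = (0.26+0.63)/2 = 0.445 → q = 4×0.76×0.445 = 1.353 m³/s
Panel 2-3: Δb = 5.3 m, d̄ = (1.13+1.95)/2 = 1.54, v̄ = (0.63+0.71)/2 = 0.67 → q = 5.3×1.54×0.67 = 5.469 m³/s
Panel 3-4: Δb = 1.8 m, d̄ = (1.95+2.22)/2 = 2.085, v̄ = (0.71+0.88)/2 = 0.795 → q = 1.8×2.085×0.795 = 2.984 m³/s
Panel 4-5: Δb = 8.1 m, d̄ = (2.22+0.35)/2 = 1.285, v̄ = (0.88+0.20)/2 = 0.54 → q = 8.1×1.285×0.54 = 5.621 m³/s
Q = Σ q = 15.43 m³/s

15.4 m³/s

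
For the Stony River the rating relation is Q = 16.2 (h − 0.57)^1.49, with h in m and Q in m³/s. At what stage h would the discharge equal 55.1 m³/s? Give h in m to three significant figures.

2.84 m

h − h₀ = (Q/C)^(1/b) = (55.1/16.2)^(1/1.49) = 2.274 m
h = 0.57 + 2.274 = 2.844 m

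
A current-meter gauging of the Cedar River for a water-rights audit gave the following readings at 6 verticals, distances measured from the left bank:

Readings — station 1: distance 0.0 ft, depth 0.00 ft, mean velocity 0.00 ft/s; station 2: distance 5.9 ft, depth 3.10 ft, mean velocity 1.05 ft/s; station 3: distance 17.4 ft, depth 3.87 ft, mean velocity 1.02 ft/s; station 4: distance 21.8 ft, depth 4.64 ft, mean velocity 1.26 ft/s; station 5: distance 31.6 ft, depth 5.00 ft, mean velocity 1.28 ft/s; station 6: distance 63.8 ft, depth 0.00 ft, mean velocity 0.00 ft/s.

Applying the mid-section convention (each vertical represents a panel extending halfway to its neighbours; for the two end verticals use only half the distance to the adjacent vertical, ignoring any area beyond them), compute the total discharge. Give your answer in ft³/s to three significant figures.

w_2 = (17.4 − 0.0)/2 = 8.7 ft; q_2 = 1.05 × 3.10 × 8.7 = 28.32 ft³/s
w_3 = (21.8 − 5.9)/2 = 7.95 ft; q_3 = 1.02 × 3.87 × 7.95 = 31.38 ft³/s
w_4 = (31.6 − 17.4)/2 = 7.1 ft; q_4 = 1.26 × 4.64 × 7.1 = 41.51 ft³/s
w_5 = (63.8 − 21.8)/2 = 21 ft; q_5 = 1.28 × 5.00 × 21 = 134.4 ft³/s
Stations 1, 6 contribute zero (depth or velocity is 0).
Q = Σ qᵢ = 235.6 ft³/s

236 ft³/s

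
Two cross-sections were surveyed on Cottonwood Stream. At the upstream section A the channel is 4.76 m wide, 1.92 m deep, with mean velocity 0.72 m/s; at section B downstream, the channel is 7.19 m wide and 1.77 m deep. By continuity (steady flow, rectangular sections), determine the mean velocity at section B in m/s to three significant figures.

0.517 m/s

Q = A₁V₁ = (4.76×1.92) × 0.72 = 6.580 m³/s
A₂ = 7.19 × 1.77 = 12.73 m²
V₂ = Q/A₂ = 6.580/12.73 = 0.5171 m/s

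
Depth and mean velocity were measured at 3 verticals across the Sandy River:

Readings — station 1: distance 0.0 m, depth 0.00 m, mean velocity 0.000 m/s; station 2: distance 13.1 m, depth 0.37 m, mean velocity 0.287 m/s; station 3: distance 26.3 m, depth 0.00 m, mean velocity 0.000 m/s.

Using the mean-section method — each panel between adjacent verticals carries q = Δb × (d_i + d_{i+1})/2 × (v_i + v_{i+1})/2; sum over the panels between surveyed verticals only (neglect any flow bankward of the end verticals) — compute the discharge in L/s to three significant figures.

698 L/s

Panel 1-2: Δb = 13.1 m, d̄ = (0.00+0.37)/2 = 0.185, v̄ = (0.000+0.287)/2 = 0.1435 → q = 13.1×0.185×0.1435 = 0.3478 m³/s
Panel 2-3: Δb = 13.2 m, d̄ = (0.37+0.00)/2 = 0.185, v̄ = (0.287+0.000)/2 = 0.1435 → q = 13.2×0.185×0.1435 = 0.3504 m³/s
Q = Σ q = 0.6982 m³/s
= 0.6982 × 1000 = 698.2 L/s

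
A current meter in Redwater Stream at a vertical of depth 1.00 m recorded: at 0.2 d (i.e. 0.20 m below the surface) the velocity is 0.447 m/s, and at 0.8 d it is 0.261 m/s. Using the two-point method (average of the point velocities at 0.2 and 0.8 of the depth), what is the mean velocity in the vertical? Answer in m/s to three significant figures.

v̄ = (0.447 + 0.261) / 2 = 0.3540 m/s

0.354 m/s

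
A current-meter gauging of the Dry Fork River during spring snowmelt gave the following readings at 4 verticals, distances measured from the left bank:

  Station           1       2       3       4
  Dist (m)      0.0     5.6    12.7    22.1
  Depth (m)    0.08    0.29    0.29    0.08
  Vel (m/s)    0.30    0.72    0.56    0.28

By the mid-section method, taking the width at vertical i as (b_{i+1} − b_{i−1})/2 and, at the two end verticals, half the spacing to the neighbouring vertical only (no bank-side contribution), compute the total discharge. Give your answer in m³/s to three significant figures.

w_1 = (5.6 − 0.0)/2 = 2.8 m; q_1 = 0.30 × 0.08 × 2.8 = 0.06720 m³/s
w_2 = (12.7 − 0.0)/2 = 6.35 m; q_2 = 0.72 × 0.29 × 6.35 = 1.326 m³/s
w_3 = (22.1 − 5.6)/2 = 8.25 m; q_3 = 0.56 × 0.29 × 8.25 = 1.340 m³/s
w_4 = (22.1 − 12.7)/2 = 4.7 m; q_4 = 0.28 × 0.08 × 4.7 = 0.1053 m³/s
Q = Σ qᵢ = 2.838 m³/s

2.84 m³/s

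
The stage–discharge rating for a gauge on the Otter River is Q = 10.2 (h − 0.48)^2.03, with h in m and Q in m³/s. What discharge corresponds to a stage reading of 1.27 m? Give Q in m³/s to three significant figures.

Q = 10.2 × (1.27 − 0.48)^2.03 = 10.2 × 0.79^2.03 = 6.321 m³/s

6.32 m³/s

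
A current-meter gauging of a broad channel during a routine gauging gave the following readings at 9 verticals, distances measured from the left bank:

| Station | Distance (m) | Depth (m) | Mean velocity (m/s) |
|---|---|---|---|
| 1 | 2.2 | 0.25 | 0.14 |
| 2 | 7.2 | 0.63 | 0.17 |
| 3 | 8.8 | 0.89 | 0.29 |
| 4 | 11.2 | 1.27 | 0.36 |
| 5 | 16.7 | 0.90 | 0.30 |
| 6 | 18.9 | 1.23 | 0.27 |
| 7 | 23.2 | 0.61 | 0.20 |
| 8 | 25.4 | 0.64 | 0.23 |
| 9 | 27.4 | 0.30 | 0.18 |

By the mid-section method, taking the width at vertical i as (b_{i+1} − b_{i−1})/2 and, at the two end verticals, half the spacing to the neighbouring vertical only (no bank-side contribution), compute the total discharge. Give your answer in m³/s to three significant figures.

5.64 m³/s

w_1 = (7.2 − 2.2)/2 = 2.5 m; q_1 = 0.14 × 0.25 × 2.5 = 0.08750 m³/s
w_2 = (8.8 − 2.2)/2 = 3.3 m; q_2 = 0.17 × 0.63 × 3.3 = 0.3534 m³/s
w_3 = (11.2 − 7.2)/2 = 2 m; q_3 = 0.29 × 0.89 × 2 = 0.5162 m³/s
w_4 = (16.7 − 8.8)/2 = 3.95 m; q_4 = 0.36 × 1.27 × 3.95 = 1.806 m³/s
w_5 = (18.9 − 11.2)/2 = 3.85 m; q_5 = 0.30 × 0.90 × 3.85 = 1.040 m³/s
w_6 = (23.2 − 16.7)/2 = 3.25 m; q_6 = 0.27 × 1.23 × 3.25 = 1.079 m³/s
w_7 = (25.4 − 18.9)/2 = 3.25 m; q_7 = 0.20 × 0.61 × 3.25 = 0.3965 m³/s
w_8 = (27.4 − 23.2)/2 = 2.1 m; q_8 = 0.23 × 0.64 × 2.1 = 0.3091 m³/s
w_9 = (27.4 − 25.4)/2 = 1 m; q_9 = 0.18 × 0.30 × 1 = 0.05400 m³/s
Q = Σ qᵢ = 5.642 m³/s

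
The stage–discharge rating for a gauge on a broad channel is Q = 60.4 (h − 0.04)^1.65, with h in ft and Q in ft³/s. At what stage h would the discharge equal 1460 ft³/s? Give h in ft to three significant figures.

h − h₀ = (Q/C)^(1/b) = (1460/60.4)^(1/1.65) = 6.892 ft
h = 0.04 + 6.892 = 6.932 ft

6.93 ft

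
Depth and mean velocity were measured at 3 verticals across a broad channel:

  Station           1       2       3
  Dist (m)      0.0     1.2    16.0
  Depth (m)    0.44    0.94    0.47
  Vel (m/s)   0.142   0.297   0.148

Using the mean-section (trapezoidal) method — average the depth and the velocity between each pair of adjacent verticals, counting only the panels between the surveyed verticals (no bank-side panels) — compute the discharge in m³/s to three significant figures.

2.50 m³/s

Panel 1-2: Δb = 1.2 m, d̄ = (0.44+0.94)/2 = 0.69, v̄ = (0.142+0.297)/2 = 0.2195 → q = 1.2×0.69×0.2195 = 0.1817 m³/s
Panel 2-3: Δb = 14.8 m, d̄ = (0.94+0.47)/2 = 0.705, v̄ = (0.297+0.148)/2 = 0.2225 → q = 14.8×0.705×0.2225 = 2.322 m³/s
Q = Σ q = 2.503 m³/s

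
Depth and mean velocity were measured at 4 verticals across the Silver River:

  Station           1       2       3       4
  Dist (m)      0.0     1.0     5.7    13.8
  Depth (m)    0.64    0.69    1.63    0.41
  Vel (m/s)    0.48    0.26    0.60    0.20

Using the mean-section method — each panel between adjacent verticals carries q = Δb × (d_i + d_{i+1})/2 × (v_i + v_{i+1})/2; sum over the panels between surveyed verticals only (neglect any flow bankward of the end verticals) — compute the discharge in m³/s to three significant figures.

Panel 1-2: Δb = 1 m, d̄ = (0.64+0.69)/2 = 0.665, v̄ = (0.48+0.26)/2 = 0.37 → q = 1×0.665×0.37 = 0.2461 m³/s
Panel 2-3: Δb = 4.7 m, d̄ = (0.69+1.63)/2 = 1.16, v̄ = (0.26+0.60)/2 = 0.43 → q = 4.7×1.16×0.43 = 2.344 m³/s
Panel 3-4: Δb = 8.1 m, d̄ = (1.63+0.41)/2 = 1.02, v̄ = (0.60+0.20)/2 = 0.4 → q = 8.1×1.02×0.4 = 3.305 m³/s
Q = Σ q = 5.895 m³/s

5.90 m³/s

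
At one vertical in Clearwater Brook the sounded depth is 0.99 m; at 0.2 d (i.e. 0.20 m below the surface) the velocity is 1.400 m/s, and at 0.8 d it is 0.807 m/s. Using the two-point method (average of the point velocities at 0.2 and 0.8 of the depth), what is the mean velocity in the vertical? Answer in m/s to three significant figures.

v̄ = (1.400 + 0.807) / 2 = 1.104 m/s

1.10 m/s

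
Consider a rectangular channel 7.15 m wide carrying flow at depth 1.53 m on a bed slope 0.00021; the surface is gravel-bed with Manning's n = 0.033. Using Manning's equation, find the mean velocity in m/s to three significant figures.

A = b·y = 7.15 × 1.53 = 10.94 m²
P = b + 2y = 7.15 + 2×1.53 = 10.21 m
R = A/P = 10.94/10.21 = 1.071 m
Q = (1/n)·A·R^(2/3)·S^(1/2) = (1/0.033) × 10.94 × 1.071^(2/3) × 0.00021^(1/2) = 5.030 m³/s
V = Q/A = 5.030/10.94 = 0.4598 m/s

0.460 m/s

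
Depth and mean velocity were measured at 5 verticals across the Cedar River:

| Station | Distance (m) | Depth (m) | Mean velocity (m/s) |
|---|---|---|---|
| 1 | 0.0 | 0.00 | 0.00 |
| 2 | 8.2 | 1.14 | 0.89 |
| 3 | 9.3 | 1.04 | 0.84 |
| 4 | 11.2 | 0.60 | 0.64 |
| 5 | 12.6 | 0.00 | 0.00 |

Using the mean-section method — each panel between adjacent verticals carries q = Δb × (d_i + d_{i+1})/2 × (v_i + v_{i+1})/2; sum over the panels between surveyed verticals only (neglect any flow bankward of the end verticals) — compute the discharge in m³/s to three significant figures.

Panel 1-2: Δb = 8.2 m, d̄ = (0.00+1.14)/2 = 0.57, v̄ = (0.00+0.89)/2 = 0.445 → q = 8.2×0.57×0.445 = 2.080 m³/s
Panel 2-3: Δb = 1.1 m, d̄ = (1.14+1.04)/2 = 1.09, v̄ = (0.89+0.84)/2 = 0.865 → q = 1.1×1.09×0.865 = 1.037 m³/s
Panel 3-4: Δb = 1.9 m, d̄ = (1.04+0.60)/2 = 0.82, v̄ = (0.84+0.64)/2 = 0.74 → q = 1.9×0.82×0.74 = 1.153 m³/s
Panel 4-5: Δb = 1.4 m, d̄ = (0.60+0.00)/2 = 0.3, v̄ = (0.64+0.00)/2 = 0.32 → q = 1.4×0.3×0.32 = 0.1344 m³/s
Q = Σ q = 4.404 m³/s

4.40 m³/s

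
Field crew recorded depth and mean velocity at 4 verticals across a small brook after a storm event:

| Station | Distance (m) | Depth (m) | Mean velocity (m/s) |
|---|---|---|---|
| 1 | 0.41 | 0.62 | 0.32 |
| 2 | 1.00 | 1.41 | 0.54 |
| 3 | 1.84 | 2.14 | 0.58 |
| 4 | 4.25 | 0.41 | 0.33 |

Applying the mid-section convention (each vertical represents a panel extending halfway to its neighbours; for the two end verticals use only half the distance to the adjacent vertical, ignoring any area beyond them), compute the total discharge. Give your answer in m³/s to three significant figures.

2.78 m³/s

w_1 = (1.00 − 0.41)/2 = 0.295 m; q_1 = 0.32 × 0.62 × 0.295 = 0.05853 m³/s
w_2 = (1.84 − 0.41)/2 = 0.715 m; q_2 = 0.54 × 1.41 × 0.715 = 0.5444 m³/s
w_3 = (4.25 − 1.00)/2 = 1.625 m; q_3 = 0.58 × 2.14 × 1.625 = 2.017 m³/s
w_4 = (4.25 − 1.84)/2 = 1.205 m; q_4 = 0.33 × 0.41 × 1.205 = 0.1630 m³/s
Q = Σ qᵢ = 2.783 m³/s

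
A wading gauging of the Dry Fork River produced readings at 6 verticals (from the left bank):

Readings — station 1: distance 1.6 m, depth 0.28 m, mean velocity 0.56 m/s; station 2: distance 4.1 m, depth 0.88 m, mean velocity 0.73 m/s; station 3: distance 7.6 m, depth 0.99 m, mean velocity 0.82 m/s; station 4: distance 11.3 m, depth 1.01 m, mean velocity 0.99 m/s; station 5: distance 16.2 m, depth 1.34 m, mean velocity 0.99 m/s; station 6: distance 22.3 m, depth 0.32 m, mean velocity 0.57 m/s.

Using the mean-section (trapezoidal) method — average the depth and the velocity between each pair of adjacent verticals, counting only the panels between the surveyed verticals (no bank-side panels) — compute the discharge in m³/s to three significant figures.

16.5 m³/s

Panel 1-2: Δb = 2.5 m, d̄ = (0.28+0.88)/2 = 0.58, v̄ = (0.56+0.73)/2 = 0.645 → q = 2.5×0.58×0.645 = 0.9353 m³/s
Panel 2-3: Δb = 3.5 m, d̄ = (0.88+0.99)/2 = 0.935, v̄ = (0.73+0.82)/2 = 0.775 → q = 3.5×0.935×0.775 = 2.536 m³/s
Panel 3-4: Δb = 3.7 m, d̄ = (0.99+1.01)/2 = 1, v̄ = (0.82+0.99)/2 = 0.905 → q = 3.7×1×0.905 = 3.349 m³/s
Panel 4-5: Δb = 4.9 m, d̄ = (1.01+1.34)/2 = 1.175, v̄ = (0.99+0.99)/2 = 0.99 → q = 4.9×1.175×0.99 = 5.700 m³/s
Panel 5-6: Δb = 6.1 m, d̄ = (1.34+0.32)/2 = 0.83, v̄ = (0.99+0.57)/2 = 0.78 → q = 6.1×0.83×0.78 = 3.949 m³/s
Q = Σ q = 16.47 m³/s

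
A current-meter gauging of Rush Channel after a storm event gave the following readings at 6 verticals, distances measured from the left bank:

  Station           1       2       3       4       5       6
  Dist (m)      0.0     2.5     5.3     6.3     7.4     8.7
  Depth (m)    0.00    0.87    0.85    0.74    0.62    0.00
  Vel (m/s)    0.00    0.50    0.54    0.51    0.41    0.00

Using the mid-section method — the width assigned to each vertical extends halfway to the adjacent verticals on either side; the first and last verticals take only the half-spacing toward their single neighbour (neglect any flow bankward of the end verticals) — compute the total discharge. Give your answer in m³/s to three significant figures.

w_2 = (5.3 − 0.0)/2 = 2.65 m; q_2 = 0.50 × 0.87 × 2.65 = 1.153 m³/s
w_3 = (6.3 − 2.5)/2 = 1.9 m; q_3 = 0.54 × 0.85 × 1.9 = 0.8721 m³/s
w_4 = (7.4 − 5.3)/2 = 1.05 m; q_4 = 0.51 × 0.74 × 1.05 = 0.3963 m³/s
w_5 = (8.7 − 6.3)/2 = 1.2 m; q_5 = 0.41 × 0.62 × 1.2 = 0.3050 m³/s
Stations 1, 6 contribute zero (depth or velocity is 0).
Q = Σ qᵢ = 2.726 m³/s

2.73 m³/s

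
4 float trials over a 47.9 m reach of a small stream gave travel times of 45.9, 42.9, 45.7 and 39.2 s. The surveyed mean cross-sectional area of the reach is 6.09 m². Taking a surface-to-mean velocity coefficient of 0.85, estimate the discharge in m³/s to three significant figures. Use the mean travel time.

t̄ = (45.9 + 42.9 + 45.7 + 39.2) / 4 = 43.425 s
v_surface = L / t̄ = 47.9 / 43.425 = 1.103 m/s
v_mean = 0.85 × 1.103 = 0.9376 m/s
Q = A × v_mean = 6.09 × 0.9376 = 5.710 m³/s

5.71 m³/s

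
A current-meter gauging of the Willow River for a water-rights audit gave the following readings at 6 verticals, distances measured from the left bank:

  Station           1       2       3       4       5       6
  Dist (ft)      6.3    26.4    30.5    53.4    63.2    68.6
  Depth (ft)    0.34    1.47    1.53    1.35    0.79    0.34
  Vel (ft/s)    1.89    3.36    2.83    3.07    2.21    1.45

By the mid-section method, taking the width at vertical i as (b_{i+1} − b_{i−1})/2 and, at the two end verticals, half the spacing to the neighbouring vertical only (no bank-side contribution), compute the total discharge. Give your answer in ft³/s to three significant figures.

207 ft³/s

w_1 = (26.4 − 6.3)/2 = 10.05 ft; q_1 = 1.89 × 0.34 × 10.05 = 6.458 ft³/s
w_2 = (30.5 − 6.3)/2 = 12.1 ft; q_2 = 3.36 × 1.47 × 12.1 = 59.76 ft³/s
w_3 = (53.4 − 26.4)/2 = 13.5 ft; q_3 = 2.83 × 1.53 × 13.5 = 58.45 ft³/s
w_4 = (63.2 − 30.5)/2 = 16.35 ft; q_4 = 3.07 × 1.35 × 16.35 = 67.76 ft³/s
w_5 = (68.6 − 53.4)/2 = 7.6 ft; q_5 = 2.21 × 0.79 × 7.6 = 13.27 ft³/s
w_6 = (68.6 − 63.2)/2 = 2.7 ft; q_6 = 1.45 × 0.34 × 2.7 = 1.331 ft³/s
Q = Σ qᵢ = 207.0 ft³/s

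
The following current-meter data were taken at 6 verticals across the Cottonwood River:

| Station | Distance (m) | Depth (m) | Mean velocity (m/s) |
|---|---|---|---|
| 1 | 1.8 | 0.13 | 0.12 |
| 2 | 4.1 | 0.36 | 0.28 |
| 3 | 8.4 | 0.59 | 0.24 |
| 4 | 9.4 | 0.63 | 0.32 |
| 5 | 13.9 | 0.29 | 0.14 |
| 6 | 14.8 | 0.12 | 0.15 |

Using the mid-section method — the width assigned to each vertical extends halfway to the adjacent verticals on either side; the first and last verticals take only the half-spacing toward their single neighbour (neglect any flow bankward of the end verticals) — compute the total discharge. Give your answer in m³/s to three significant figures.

1.40 m³/s

w_1 = (4.1 − 1.8)/2 = 1.15 m; q_1 = 0.12 × 0.13 × 1.15 = 0.01794 m³/s
w_2 = (8.4 − 1.8)/2 = 3.3 m; q_2 = 0.28 × 0.36 × 3.3 = 0.3326 m³/s
w_3 = (9.4 − 4.1)/2 = 2.65 m; q_3 = 0.24 × 0.59 × 2.65 = 0.3752 m³/s
w_4 = (13.9 − 8.4)/2 = 2.75 m; q_4 = 0.32 × 0.63 × 2.75 = 0.5544 m³/s
w_5 = (14.8 − 9.4)/2 = 2.7 m; q_5 = 0.14 × 0.29 × 2.7 = 0.1096 m³/s
w_6 = (14.8 − 13.9)/2 = 0.45 m; q_6 = 0.15 × 0.12 × 0.45 = 0.008100 m³/s
Q = Σ qᵢ = 1.398 m³/s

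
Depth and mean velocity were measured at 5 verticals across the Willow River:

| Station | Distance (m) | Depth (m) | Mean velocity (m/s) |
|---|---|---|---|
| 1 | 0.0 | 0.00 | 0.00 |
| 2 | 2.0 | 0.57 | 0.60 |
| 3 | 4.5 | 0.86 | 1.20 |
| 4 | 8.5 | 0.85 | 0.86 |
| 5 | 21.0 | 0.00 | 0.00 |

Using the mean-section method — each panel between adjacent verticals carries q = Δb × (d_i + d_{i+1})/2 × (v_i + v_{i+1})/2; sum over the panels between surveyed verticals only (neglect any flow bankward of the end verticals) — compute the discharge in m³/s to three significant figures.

7.59 m³/s

Panel 1-2: Δb = 2 m, d̄ = (0.00+0.57)/2 = 0.285, v̄ = (0.00+0.60)/2 = 0.3 → q = 2×0.285×0.3 = 0.1710 m³/s
Panel 2-3: Δb = 2.5 m, d̄ = (0.57+0.86)/2 = 0.715, v̄ = (0.60+1.20)/2 = 0.9 → q = 2.5×0.715×0.9 = 1.609 m³/s
Panel 3-4: Δb = 4 m, d̄ = (0.86+0.85)/2 = 0.855, v̄ = (1.20+0.86)/2 = 1.03 → q = 4×0.855×1.03 = 3.523 m³/s
Panel 4-5: Δb = 12.5 m, d̄ = (0.85+0.00)/2 = 0.425, v̄ = (0.86+0.00)/2 = 0.43 → q = 12.5×0.425×0.43 = 2.284 m³/s
Q = Σ q = 7.587 m³/s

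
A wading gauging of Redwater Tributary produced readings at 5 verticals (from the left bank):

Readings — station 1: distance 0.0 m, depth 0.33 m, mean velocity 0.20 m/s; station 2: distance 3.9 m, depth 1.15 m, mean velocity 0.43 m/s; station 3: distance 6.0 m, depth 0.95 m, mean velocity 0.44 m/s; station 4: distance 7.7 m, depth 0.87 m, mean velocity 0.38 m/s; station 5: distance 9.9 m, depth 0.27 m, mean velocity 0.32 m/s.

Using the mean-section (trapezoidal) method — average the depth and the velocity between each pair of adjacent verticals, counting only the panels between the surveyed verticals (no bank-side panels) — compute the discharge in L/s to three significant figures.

Panel 1-2: Δb = 3.9 m, d̄ = (0.33+1.15)/2 = 0.74, v̄ = (0.20+0.43)/2 = 0.315 → q = 3.9×0.74×0.315 = 0.9091 m³/s
Panel 2-3: Δb = 2.1 m, d̄ = (1.15+0.95)/2 = 1.05, v̄ = (0.43+0.44)/2 = 0.435 → q = 2.1×1.05×0.435 = 0.9592 m³/s
Panel 3-4: Δb = 1.7 m, d̄ = (0.95+0.87)/2 = 0.91, v̄ = (0.44+0.38)/2 = 0.41 → q = 1.7×0.91×0.41 = 0.6343 m³/s
Panel 4-5: Δb = 2.2 m, d̄ = (0.87+0.27)/2 = 0.57, v̄ = (0.38+0.32)/2 = 0.35 → q = 2.2×0.57×0.35 = 0.4389 m³/s
Q = Σ q = 2.941 m³/s
= 2.941 × 1000 = 2941 L/s

2940 L/s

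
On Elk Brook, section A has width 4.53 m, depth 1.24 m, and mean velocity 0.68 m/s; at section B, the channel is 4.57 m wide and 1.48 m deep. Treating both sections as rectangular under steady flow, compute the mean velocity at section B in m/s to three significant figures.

0.565 m/s

Q = A₁V₁ = (4.53×1.24) × 0.68 = 3.820 m³/s
A₂ = 4.57 × 1.48 = 6.764 m²
V₂ = Q/A₂ = 3.820/6.764 = 0.5647 m/s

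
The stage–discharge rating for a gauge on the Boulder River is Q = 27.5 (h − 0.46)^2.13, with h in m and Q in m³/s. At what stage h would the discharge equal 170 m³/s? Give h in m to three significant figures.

2.81 m

h − h₀ = (Q/C)^(1/b) = (170/27.5)^(1/2.13) = 2.352 m
h = 0.46 + 2.352 = 2.812 m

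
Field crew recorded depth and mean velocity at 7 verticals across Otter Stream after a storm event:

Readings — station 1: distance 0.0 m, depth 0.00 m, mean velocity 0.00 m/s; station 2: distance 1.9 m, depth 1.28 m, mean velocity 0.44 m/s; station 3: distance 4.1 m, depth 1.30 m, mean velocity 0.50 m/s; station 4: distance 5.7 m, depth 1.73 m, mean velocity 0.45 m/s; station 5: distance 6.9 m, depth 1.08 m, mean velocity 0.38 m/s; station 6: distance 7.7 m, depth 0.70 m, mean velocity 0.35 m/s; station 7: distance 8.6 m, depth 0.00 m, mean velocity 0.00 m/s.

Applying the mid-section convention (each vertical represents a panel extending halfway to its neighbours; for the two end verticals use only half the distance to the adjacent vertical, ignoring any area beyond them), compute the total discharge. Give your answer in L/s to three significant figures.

4100 L/s

w_2 = (4.1 − 0.0)/2 = 2.05 m; q_2 = 0.44 × 1.28 × 2.05 = 1.155 m³/s
w_3 = (5.7 − 1.9)/2 = 1.9 m; q_3 = 0.50 × 1.30 × 1.9 = 1.235 m³/s
w_4 = (6.9 − 4.1)/2 = 1.4 m; q_4 = 0.45 × 1.73 × 1.4 = 1.090 m³/s
w_5 = (7.7 − 5.7)/2 = 1 m; q_5 = 0.38 × 1.08 × 1 = 0.4104 m³/s
w_6 = (8.6 − 6.9)/2 = 0.85 m; q_6 = 0.35 × 0.70 × 0.85 = 0.2083 m³/s
Stations 1, 7 contribute zero (depth or velocity is 0).
Q = Σ qᵢ = 4.098 m³/s
= 4.098 × 1000 = 4098 L/s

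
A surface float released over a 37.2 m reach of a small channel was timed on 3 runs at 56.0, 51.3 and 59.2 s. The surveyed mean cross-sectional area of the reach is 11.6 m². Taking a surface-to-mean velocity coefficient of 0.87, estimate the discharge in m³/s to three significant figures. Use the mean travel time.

6.76 m³/s

t̄ = (56.0 + 51.3 + 59.2) / 3 = 55.5 s
v_surface = L / t̄ = 37.2 / 55.5 = 0.6703 m/s
v_mean = 0.87 × 0.6703 = 0.5831 m/s
Q = A × v_mean = 11.6 × 0.5831 = 6.764 m³/s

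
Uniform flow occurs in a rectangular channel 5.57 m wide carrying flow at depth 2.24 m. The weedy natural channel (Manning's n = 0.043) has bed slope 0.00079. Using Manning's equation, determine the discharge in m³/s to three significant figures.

9.42 m³/s

A = b·y = 5.57 × 2.24 = 12.48 m²
P = b + 2y = 5.57 + 2×2.24 = 10.05 m
R = A/P = 12.48/10.05 = 1.241 m
Q = (1/n)·A·R^(2/3)·S^(1/2) = (1/0.043) × 12.48 × 1.241^(2/3) × 0.00079^(1/2) = 9.420 m³/s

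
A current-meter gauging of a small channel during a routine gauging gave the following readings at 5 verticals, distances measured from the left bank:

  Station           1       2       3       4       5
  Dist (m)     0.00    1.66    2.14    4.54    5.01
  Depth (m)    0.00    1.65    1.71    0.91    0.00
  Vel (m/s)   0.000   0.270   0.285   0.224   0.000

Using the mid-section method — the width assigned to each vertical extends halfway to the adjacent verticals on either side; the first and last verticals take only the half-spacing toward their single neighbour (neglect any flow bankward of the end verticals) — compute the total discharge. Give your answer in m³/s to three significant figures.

w_2 = (2.14 − 0.00)/2 = 1.07 m; q_2 = 0.270 × 1.65 × 1.07 = 0.4767 m³/s
w_3 = (4.54 − 1.66)/2 = 1.44 m; q_3 = 0.285 × 1.71 × 1.44 = 0.7018 m³/s
w_4 = (5.01 − 2.14)/2 = 1.435 m; q_4 = 0.224 × 0.91 × 1.435 = 0.2925 m³/s
Stations 1, 5 contribute zero (depth or velocity is 0).
Q = Σ qᵢ = 1.471 m³/s

1.47 m³/s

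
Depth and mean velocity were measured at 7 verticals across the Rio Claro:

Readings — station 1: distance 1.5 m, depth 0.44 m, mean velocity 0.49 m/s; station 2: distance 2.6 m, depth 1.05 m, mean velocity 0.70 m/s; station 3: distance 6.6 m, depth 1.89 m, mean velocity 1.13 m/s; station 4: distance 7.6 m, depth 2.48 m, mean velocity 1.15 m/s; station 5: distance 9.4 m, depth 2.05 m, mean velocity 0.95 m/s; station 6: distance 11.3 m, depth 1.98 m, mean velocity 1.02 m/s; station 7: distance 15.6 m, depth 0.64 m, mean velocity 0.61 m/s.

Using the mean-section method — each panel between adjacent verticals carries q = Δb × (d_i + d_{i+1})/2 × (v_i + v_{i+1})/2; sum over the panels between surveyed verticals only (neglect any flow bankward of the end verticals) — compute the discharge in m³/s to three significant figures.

Panel 1-2: Δb = 1.1 m, d̄ = (0.44+1.05)/2 = 0.745, v̄ = (0.49+0.70)/2 = 0.595 → q = 1.1×0.745×0.595 = 0.4876 m³/s
Panel 2-3: Δb = 4 m, d̄ = (1.05+1.89)/2 = 1.47, v̄ = (0.70+1.13)/2 = 0.915 → q = 4×1.47×0.915 = 5.380 m³/s
Panel 3-4: Δb = 1 m, d̄ = (1.89+2.48)/2 = 2.185, v̄ = (1.13+1.15)/2 = 1.14 → q = 1×2.185×1.14 = 2.491 m³/s
Panel 4-5: Δb = 1.8 m, d̄ = (2.48+2.05)/2 = 2.265, v̄ = (1.15+0.95)/2 = 1.05 → q = 1.8×2.265×1.05 = 4.281 m³/s
Panel 5-6: Δb = 1.9 m, d̄ = (2.05+1.98)/2 = 2.015, v̄ = (0.95+1.02)/2 = 0.985 → q = 1.9×2.015×0.985 = 3.771 m³/s
Panel 6-7: Δb = 4.3 m, d̄ = (1.98+0.64)/2 = 1.31, v̄ = (1.02+0.61)/2 = 0.815 → q = 4.3×1.31×0.815 = 4.591 m³/s
Q = Σ q = 21.00 m³/s

21.0 m³/s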